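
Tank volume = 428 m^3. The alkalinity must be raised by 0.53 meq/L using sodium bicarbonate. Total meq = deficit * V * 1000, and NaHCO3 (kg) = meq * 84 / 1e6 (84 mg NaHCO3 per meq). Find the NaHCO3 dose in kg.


Tank volume in L = 428 m^3 * 1000 = 428000 L
Total meq required = 0.53 meq/L * 428000 L = 226840 meq
NaHCO3 mass = 226840 meq * 84 mg/meq / 1e6 = 19.0546 kg

19.0546 kg


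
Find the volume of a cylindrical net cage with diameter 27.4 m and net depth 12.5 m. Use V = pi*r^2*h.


r = d/2 = 27.4/2 = 13.7 m
Base area = pi*r^2 = pi*13.7^2 = 589.64553 m^2
Volume = 589.64553 * 12.5 = 7370.57 m^3

7370.57 m^3


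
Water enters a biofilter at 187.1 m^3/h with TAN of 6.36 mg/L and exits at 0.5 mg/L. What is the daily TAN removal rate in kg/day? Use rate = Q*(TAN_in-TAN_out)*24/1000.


Concentration drop: TAN_in - TAN_out = 6.36 - 0.5 = 5.86 mg/L
Hourly TAN removed = Q * dTAN = 187.1 m^3/h * 5.86 mg/L = 1096.406 g/h  (m^3/h * mg/L = g/h)
Daily TAN removed = 1096.406 * 24 = 26313.744 g/day
Convert to kg/day: 26313.744 / 1000 = 26.313744 kg/day

26.313744 kg/day


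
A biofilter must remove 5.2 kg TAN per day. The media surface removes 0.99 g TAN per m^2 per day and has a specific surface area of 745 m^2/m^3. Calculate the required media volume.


A = 5.2*1000 / 0.99 = 5252.5253 m^2
V = 5252.5253 / 745 = 7.05037

7.05037 m^3


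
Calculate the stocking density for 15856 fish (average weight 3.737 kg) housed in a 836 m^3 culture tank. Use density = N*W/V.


Total biomass = 15856 fish * 3.737 kg = 59253.872 kg
Density = total biomass / volume = 59253.872 / 836 = 70.8778 kg/m^3

70.8778 kg/m^3


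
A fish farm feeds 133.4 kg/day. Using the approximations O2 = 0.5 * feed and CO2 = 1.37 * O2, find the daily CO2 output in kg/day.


O2 = 133.4 * 0.5 = 66.7
CO2 = 66.7 * 1.37 = 91.379

91.379 kg/day


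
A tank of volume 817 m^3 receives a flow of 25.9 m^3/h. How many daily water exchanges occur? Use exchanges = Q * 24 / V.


Daily flow volume = 25.9 m^3/h * 24 h = 621.6 m^3/day
Exchanges = daily flow / tank volume = 621.6 / 817 = 0.760832 exchanges/day

0.760832 exchanges/day


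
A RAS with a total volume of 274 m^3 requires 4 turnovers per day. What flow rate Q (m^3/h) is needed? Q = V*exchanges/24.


Daily recirculation volume = 274 m^3 * 4 = 1096 m^3/day
Flow rate Q = daily volume / 24 h = 1096 / 24 = 45.6667 m^3/h

45.6667 m^3/h


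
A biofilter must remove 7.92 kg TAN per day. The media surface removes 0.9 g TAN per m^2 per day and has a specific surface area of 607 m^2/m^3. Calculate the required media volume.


A = 7.92*1000 / 0.9 = 8800 m^2
V = 8800 / 607 = 14.4975

14.4975 m^3


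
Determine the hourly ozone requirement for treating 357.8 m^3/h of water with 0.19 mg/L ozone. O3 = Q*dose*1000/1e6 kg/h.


O3 demand (mg/h) = Q * dose * 1000 = 357.8 * 0.19 * 1000 = 67982 mg/h
Convert mg to kg: 67982 / 1e6 = 0.067982 kg/h

0.067982 kg/h


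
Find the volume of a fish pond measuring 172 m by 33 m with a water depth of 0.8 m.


Base area = L * W = 172 * 33 = 5676 m^2
Volume = area * depth = 5676 * 0.8 = 4540.8 m^3

4540.8 m^3


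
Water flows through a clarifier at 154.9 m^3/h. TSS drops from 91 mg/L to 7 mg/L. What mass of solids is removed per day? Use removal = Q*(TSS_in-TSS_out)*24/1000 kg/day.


Concentration drop: TSS_in - TSS_out = 91 - 7 = 84 mg/L
Hourly solids removed = Q * dTSS = 154.9 m^3/h * 84 mg/L = 13011.6 g/h  (m^3/h * mg/L = g/h)
Daily solids removed = 13011.6 * 24 = 312278.4 g/day
Convert g to kg: 312278.4 / 1000 = 312.2784 kg/day

312.2784 kg/day


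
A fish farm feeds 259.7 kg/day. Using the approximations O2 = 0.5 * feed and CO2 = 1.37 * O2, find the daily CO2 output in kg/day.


O2 = 259.7 * 0.5 = 129.85
CO2 = 129.85 * 1.37 = 177.8945

177.8945 kg/day


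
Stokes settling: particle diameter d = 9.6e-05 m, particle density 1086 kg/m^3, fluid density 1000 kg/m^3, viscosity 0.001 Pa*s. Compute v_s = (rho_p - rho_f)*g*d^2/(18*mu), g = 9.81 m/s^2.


Density difference: rho_p - rho_f = 1086 - 1000 = 86 kg/m^3
d^2 = (9.6e-05)^2 = 9.216e-09 m^2
Numerator = (rho_p - rho_f) * g * d^2 = 86 * 9.81 * 9.216e-09 = 7.7751706e-06
Denominator = 18 * mu = 18 * 0.001 = 0.018
v_s = 7.7751706e-06 / 0.018 = 4.31954e-04 m/s
Check: Re = rho_f * v_s * d / mu = 1000 * 4.31954e-04 * 9.6e-05 / 0.001 = 0.0415 < 1, so Stokes' law applies.

4.31954e-04 m/s


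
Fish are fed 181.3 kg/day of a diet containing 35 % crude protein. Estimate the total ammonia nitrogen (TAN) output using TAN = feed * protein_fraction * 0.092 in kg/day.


Protein in feed = 181.3 * 35/100 = 63.455 kg/day
TAN = protein * 0.092 = 63.455 * 0.092 = 5.83786 kg/day

5.83786 kg/day


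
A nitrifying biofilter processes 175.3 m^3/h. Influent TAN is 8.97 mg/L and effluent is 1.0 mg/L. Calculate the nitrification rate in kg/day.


Concentration drop: TAN_in - TAN_out = 8.97 - 1.0 = 7.97 mg/L
Hourly TAN removed = Q * dTAN = 175.3 m^3/h * 7.97 mg/L = 1397.141 g/h  (m^3/h * mg/L = g/h)
Daily TAN removed = 1397.141 * 24 = 33531.384 g/day
Convert to kg/day: 33531.384 / 1000 = 33.531384 kg/day

33.531384 kg/day


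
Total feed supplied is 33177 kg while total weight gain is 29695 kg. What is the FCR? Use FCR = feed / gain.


FCR = feed consumed / weight gained
FCR = 33177 kg / 29695 kg = 1.11726

1.11726


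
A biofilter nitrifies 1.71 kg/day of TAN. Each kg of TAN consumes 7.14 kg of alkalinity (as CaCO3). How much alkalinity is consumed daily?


Alkalinity factor: 7.14 kg CaCO3 consumed per kg TAN nitrified
alk = 1.71 kg TAN * 7.14 = 12.2094 kg CaCO3/day

12.2094 kg CaCO3/day


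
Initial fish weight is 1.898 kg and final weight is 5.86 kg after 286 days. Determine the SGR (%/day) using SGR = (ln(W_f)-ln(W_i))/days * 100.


ln(W_f) = ln(5.86) = 1.7681496
ln(W_i) = ln(1.898) = 0.6408007
ln(W_f) - ln(W_i) = 1.7681496 - 0.6408007 = 1.1273489
SGR = 1.1273489 / 286 * 100 = 0.394178 %/day

0.394178 %/day


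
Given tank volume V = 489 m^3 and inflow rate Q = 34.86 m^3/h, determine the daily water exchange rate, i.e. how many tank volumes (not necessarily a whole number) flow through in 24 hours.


Daily flow volume = 34.86 m^3/h * 24 h = 836.64 m^3/day
Exchanges = daily flow / tank volume = 836.64 / 489 = 1.71092 exchanges/day

1.71092 exchanges/day


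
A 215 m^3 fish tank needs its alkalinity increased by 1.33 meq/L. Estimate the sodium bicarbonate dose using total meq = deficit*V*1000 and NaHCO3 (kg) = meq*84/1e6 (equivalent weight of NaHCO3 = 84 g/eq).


Tank volume in L = 215 m^3 * 1000 = 215000 L
Total meq required = 1.33 meq/L * 215000 L = 285950 meq
NaHCO3 mass = 285950 meq * 84 mg/meq / 1e6 = 24.0198 kg

24.0198 kg


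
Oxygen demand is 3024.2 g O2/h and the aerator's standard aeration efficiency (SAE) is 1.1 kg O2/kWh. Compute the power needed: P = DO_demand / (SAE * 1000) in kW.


SAE in g O2/kWh = 1.1 * 1000 = 1100 g/kWh
P = DO_demand / SAE_g = 3024.2 / 1100 = 2.74927 kW

2.74927 kW


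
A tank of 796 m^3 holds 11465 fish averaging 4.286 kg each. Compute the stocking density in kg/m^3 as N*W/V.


Total biomass = 11465 fish * 4.286 kg = 49138.99 kg
Density = total biomass / volume = 49138.99 / 796 = 61.7324 kg/m^3

61.7324 kg/m^3


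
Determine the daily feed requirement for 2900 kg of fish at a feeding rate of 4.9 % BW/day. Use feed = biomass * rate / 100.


Feeding rate fraction = 4.9% / 100 = 0.049
Daily feed = 2900 kg * 0.049 = 142.1 kg/day

142.1 kg/day


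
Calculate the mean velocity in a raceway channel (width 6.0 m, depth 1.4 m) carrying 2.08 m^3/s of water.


Cross-sectional area = W * d = 6.0 * 1.4 = 8.4 m^2
Velocity = Q / A = 2.08 / 8.4 = 0.247619 m/s

0.247619 m/s


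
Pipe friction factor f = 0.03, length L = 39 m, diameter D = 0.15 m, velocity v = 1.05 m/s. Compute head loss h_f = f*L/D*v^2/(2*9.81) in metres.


v^2 = 1.05^2 = 1.1025 m^2/s^2
L/D = 39/0.15 = 260
h_f = f*(L/D)*v^2/(2g) = 0.03 * 260 * 1.1025 / 19.62 = 0.438303 m

0.438303 m


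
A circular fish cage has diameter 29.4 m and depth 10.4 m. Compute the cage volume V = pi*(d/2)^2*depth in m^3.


r = d/2 = 29.4/2 = 14.7 m
Base area = pi*r^2 = pi*14.7^2 = 678.86676 m^2
Volume = 678.86676 * 10.4 = 7060.21 m^3

7060.21 m^3


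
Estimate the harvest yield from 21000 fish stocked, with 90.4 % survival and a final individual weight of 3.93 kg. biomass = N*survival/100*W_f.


Survivors = 21000 * 90.4/100 = 18984 fish
Harvest biomass = survivors * W_f = 18984 * 3.93 = 74607.12 kg

74607.12 kg


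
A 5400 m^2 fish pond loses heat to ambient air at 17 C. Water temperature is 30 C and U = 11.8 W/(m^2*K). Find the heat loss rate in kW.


Temperature difference dT = 30 - 17 = 13 K
Heat loss (W) = U * A * dT = 11.8 * 5400 * 13 = 828360 W
Convert to kW: 828360 / 1000 = 828.36 kW

828.36 kW


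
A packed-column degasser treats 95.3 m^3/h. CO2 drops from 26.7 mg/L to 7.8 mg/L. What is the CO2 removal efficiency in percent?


CO2_out / CO2_in = 7.8 / 26.7 = 0.29213483
Fraction remaining = 0.29213483
efficiency = (1 - 0.29213483) * 100 = 70.7865 %

70.7865 %


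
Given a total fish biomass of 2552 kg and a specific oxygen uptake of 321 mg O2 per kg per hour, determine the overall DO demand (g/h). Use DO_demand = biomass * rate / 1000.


Total O2 consumption (mg/h) = 2552 kg * 321 mg/(kg*h) = 819192 mg/h
Convert to g/h: 819192 / 1000 = 819.192 g/h

819.192 g/h


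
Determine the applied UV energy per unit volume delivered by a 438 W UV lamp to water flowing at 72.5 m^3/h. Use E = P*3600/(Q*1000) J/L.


Energy delivered per hour = 438 W * 3600 s = 1576800 J/h
Volume treated per hour = 72.5 m^3/h * 1000 = 72500 L/h
dose = 1576800 / 72500 = 21.749 J/L

21.749 J/L


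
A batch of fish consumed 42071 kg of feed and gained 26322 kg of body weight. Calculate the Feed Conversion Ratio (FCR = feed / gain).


FCR = feed consumed / weight gained
FCR = 42071 kg / 26322 kg = 1.59832

1.59832


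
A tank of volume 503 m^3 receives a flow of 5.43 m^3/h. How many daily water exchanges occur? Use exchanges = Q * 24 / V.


Daily flow volume = 5.43 m^3/h * 24 h = 130.32 m^3/day
Exchanges = daily flow / tank volume = 130.32 / 503 = 0.259085 exchanges/day

0.259085 exchanges/day


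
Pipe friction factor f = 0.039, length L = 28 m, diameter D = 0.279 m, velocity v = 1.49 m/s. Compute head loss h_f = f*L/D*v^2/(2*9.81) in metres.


v^2 = 1.49^2 = 2.2201 m^2/s^2
L/D = 28/0.279 = 100.35842
h_f = f*(L/D)*v^2/(2g) = 0.039 * 100.35842 * 2.2201 / 19.62 = 0.442886 m

0.442886 m


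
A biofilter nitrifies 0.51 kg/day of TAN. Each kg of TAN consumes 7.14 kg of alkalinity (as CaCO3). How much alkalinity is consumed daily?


Alkalinity factor: 7.14 kg CaCO3 consumed per kg TAN nitrified
alk = 0.51 kg TAN * 7.14 = 3.6414 kg CaCO3/day

3.6414 kg CaCO3/day


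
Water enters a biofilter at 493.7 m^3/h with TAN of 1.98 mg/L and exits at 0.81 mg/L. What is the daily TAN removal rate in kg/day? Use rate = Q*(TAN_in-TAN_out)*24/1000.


Concentration drop: TAN_in - TAN_out = 1.98 - 0.81 = 1.17 mg/L
Hourly TAN removed = Q * dTAN = 493.7 m^3/h * 1.17 mg/L = 577.629 g/h  (m^3/h * mg/L = g/h)
Daily TAN removed = 577.629 * 24 = 13863.096 g/day
Convert to kg/day: 13863.096 / 1000 = 13.863096 kg/day

13.863096 kg/day


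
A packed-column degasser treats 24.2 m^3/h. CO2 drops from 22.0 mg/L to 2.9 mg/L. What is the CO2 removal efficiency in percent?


CO2_out / CO2_in = 2.9 / 22.0 = 0.13181818
Fraction remaining = 0.13181818
efficiency = (1 - 0.13181818) * 100 = 86.8182 %

86.8182 %


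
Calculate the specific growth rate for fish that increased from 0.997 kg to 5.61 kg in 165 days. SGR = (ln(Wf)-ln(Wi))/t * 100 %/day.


ln(W_f) = ln(5.61) = 1.7245507
ln(W_i) = ln(0.997) = -0.003004509
ln(W_f) - ln(W_i) = 1.7245507 - -0.003004509 = 1.7275552
SGR = 1.7275552 / 165 * 100 = 1.047 %/day

1.047 %/day


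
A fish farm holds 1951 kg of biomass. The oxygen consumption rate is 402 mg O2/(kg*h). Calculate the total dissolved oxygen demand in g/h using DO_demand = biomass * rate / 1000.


Total O2 consumption (mg/h) = 1951 kg * 402 mg/(kg*h) = 784302 mg/h
Convert to g/h: 784302 / 1000 = 784.302 g/h

784.302 g/h


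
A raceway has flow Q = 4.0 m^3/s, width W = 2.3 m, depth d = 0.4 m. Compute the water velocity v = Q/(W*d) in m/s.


Cross-sectional area = W * d = 2.3 * 0.4 = 0.92 m^2
Velocity = Q / A = 4.0 / 0.92 = 4.34783 m/s

4.34783 m/s


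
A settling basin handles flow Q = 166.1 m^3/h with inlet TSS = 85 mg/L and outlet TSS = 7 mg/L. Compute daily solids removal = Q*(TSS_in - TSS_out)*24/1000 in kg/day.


Concentration drop: TSS_in - TSS_out = 85 - 7 = 78 mg/L
Hourly solids removed = Q * dTSS = 166.1 m^3/h * 78 mg/L = 12955.8 g/h  (m^3/h * mg/L = g/h)
Daily solids removed = 12955.8 * 24 = 310939.2 g/day
Convert g to kg: 310939.2 / 1000 = 310.9392 kg/day

310.9392 kg/day


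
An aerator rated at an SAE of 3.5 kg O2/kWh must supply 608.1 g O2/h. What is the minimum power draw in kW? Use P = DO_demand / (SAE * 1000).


SAE in g O2/kWh = 3.5 * 1000 = 3500 g/kWh
P = DO_demand / SAE_g = 608.1 / 3500 = 0.173743 kW

0.173743 kW


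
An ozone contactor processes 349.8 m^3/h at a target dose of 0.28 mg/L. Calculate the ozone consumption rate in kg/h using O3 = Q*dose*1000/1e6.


O3 demand (mg/h) = Q * dose * 1000 = 349.8 * 0.28 * 1000 = 97944 mg/h
Convert mg to kg: 97944 / 1e6 = 0.097944 kg/h

0.097944 kg/h


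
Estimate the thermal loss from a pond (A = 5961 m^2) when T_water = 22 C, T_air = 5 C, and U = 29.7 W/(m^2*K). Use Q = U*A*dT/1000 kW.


Temperature difference dT = 22 - 5 = 17 K
Heat loss (W) = U * A * dT = 29.7 * 5961 * 17 = 3009708.9 W
Convert to kW: 3009708.9 / 1000 = 3009.7089 kW

3009.7089 kW


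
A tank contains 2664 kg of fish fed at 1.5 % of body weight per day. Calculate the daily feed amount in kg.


Feeding rate fraction = 1.5% / 100 = 0.015
Daily feed = 2664 kg * 0.015 = 39.96 kg/day

39.96 kg/day


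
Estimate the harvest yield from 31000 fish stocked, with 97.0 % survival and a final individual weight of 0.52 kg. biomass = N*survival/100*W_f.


Survivors = 31000 * 97.0/100 = 30070 fish
Harvest biomass = survivors * W_f = 30070 * 0.52 = 15636.4 kg

15636.4 kg


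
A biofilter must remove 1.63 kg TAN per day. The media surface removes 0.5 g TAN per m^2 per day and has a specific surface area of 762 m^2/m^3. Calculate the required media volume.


A = 1.63*1000 / 0.5 = 3260 m^2
V = 3260 / 762 = 4.27822

4.27822 m^3


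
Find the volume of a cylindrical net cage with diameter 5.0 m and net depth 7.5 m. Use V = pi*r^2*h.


r = d/2 = 5.0/2 = 2.5 m
Base area = pi*r^2 = pi*2.5^2 = 19.634954 m^2
Volume = 19.634954 * 7.5 = 147.262 m^3

147.262 m^3


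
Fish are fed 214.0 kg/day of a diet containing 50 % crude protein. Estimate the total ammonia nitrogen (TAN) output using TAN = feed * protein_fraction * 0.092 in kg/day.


Protein in feed = 214.0 * 50/100 = 107 kg/day
TAN = protein * 0.092 = 107 * 0.092 = 9.844 kg/day

9.844 kg/day


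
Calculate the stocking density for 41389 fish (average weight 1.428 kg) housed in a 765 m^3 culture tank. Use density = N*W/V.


Total biomass = 41389 fish * 1.428 kg = 59103.492 kg
Density = total biomass / volume = 59103.492 / 765 = 77.2595 kg/m^3

77.2595 kg/m^3


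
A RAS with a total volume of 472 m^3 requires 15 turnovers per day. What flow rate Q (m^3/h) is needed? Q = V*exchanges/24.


Daily recirculation volume = 472 m^3 * 15 = 7080 m^3/day
Flow rate Q = daily volume / 24 h = 7080 / 24 = 295 m^3/h

295 m^3/h


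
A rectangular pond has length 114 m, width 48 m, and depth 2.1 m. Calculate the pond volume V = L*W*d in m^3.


Base area = L * W = 114 * 48 = 5472 m^2
Volume = area * depth = 5472 * 2.1 = 11491.2 m^3

11491.2 m^3


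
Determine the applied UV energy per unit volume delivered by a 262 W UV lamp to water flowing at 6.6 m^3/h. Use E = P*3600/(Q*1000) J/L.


Energy delivered per hour = 262 W * 3600 s = 943200 J/h
Volume treated per hour = 6.6 m^3/h * 1000 = 6600 L/h
dose = 943200 / 6600 = 142.909 J/L

142.909 J/L


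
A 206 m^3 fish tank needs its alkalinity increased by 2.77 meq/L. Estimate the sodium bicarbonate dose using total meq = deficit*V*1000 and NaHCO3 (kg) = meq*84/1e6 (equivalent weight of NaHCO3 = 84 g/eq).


Tank volume in L = 206 m^3 * 1000 = 206000 L
Total meq required = 2.77 meq/L * 206000 L = 570620 meq
NaHCO3 mass = 570620 meq * 84 mg/meq / 1e6 = 47.9321 kg

47.9321 kg


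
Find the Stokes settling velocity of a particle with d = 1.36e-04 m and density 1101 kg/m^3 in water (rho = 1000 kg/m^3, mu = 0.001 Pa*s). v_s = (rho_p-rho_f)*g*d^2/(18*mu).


Density difference: rho_p - rho_f = 1101 - 1000 = 101 kg/m^3
d^2 = (1.36e-04)^2 = 1.8496e-08 m^2
Numerator = (rho_p - rho_f) * g * d^2 = 101 * 9.81 * 1.8496e-08 = 1.8326022e-05
Denominator = 18 * mu = 18 * 0.001 = 0.018
v_s = 1.8326022e-05 / 0.018 = 0.00101811 m/s
Check: Re = rho_f * v_s * d / mu = 1000 * 0.00101811 * 1.36e-04 / 0.001 = 0.138 < 1, so Stokes' law applies.

0.00101811 m/s


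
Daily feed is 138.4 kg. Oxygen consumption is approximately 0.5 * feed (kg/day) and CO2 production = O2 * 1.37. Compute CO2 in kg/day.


O2 = 138.4 * 0.5 = 69.2
CO2 = 69.2 * 1.37 = 94.804

94.804 kg/day


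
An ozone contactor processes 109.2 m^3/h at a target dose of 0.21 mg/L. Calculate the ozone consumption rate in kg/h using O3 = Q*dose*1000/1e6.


O3 demand (mg/h) = Q * dose * 1000 = 109.2 * 0.21 * 1000 = 22932 mg/h
Convert mg to kg: 22932 / 1e6 = 0.022932 kg/h

0.022932 kg/h


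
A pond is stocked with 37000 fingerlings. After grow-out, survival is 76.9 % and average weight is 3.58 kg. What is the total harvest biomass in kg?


Survivors = 37000 * 76.9/100 = 28453 fish
Harvest biomass = survivors * W_f = 28453 * 3.58 = 101861.74 kg

101861.74 kg


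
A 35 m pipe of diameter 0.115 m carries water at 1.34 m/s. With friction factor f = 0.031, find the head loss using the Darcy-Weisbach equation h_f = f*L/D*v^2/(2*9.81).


v^2 = 1.34^2 = 1.7956 m^2/s^2
L/D = 35/0.115 = 304.34783
h_f = f*(L/D)*v^2/(2g) = 0.031 * 304.34783 * 1.7956 / 19.62 = 0.863461 m

0.863461 m


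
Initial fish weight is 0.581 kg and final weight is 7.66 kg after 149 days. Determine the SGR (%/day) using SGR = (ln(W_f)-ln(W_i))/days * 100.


ln(W_f) = ln(7.66) = 2.036012
ln(W_i) = ln(0.581) = -0.54300452
ln(W_f) - ln(W_i) = 2.036012 - -0.54300452 = 2.5790165
SGR = 2.5790165 / 149 * 100 = 1.73088 %/day

1.73088 %/day


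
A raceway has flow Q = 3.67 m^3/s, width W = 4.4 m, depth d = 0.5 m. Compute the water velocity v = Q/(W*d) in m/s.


Cross-sectional area = W * d = 4.4 * 0.5 = 2.2 m^2
Velocity = Q / A = 3.67 / 2.2 = 1.66818 m/s

1.66818 m/s


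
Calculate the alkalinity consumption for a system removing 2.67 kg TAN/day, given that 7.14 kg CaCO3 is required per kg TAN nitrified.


Alkalinity factor: 7.14 kg CaCO3 consumed per kg TAN nitrified
alk = 2.67 kg TAN * 7.14 = 19.0638 kg CaCO3/day

19.0638 kg CaCO3/day


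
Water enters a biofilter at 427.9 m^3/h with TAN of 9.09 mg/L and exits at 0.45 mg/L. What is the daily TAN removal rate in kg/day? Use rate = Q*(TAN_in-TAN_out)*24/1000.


Concentration drop: TAN_in - TAN_out = 9.09 - 0.45 = 8.64 mg/L
Hourly TAN removed = Q * dTAN = 427.9 m^3/h * 8.64 mg/L = 3697.056 g/h  (m^3/h * mg/L = g/h)
Daily TAN removed = 3697.056 * 24 = 88729.344 g/day
Convert to kg/day: 88729.344 / 1000 = 88.729344 kg/day

88.729344 kg/day


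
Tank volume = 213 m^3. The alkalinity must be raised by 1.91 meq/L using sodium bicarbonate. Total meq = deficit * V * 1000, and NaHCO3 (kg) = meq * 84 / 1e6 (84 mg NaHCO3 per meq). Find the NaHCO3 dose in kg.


Tank volume in L = 213 m^3 * 1000 = 213000 L
Total meq required = 1.91 meq/L * 213000 L = 406830 meq
NaHCO3 mass = 406830 meq * 84 mg/meq / 1e6 = 34.1737 kg

34.1737 kg


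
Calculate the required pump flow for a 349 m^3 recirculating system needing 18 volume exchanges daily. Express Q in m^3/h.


Daily recirculation volume = 349 m^3 * 18 = 6282 m^3/day
Flow rate Q = daily volume / 24 h = 6282 / 24 = 261.75 m^3/h

261.75 m^3/h


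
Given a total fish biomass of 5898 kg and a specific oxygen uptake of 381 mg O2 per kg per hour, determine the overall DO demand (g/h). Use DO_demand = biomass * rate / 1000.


Total O2 consumption (mg/h) = 5898 kg * 381 mg/(kg*h) = 2247138 mg/h
Convert to g/h: 2247138 / 1000 = 2247.138 g/h

2247.138 g/h


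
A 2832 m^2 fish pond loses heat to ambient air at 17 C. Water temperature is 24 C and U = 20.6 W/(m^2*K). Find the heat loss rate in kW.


Temperature difference dT = 24 - 17 = 7 K
Heat loss (W) = U * A * dT = 20.6 * 2832 * 7 = 408374.4 W
Convert to kW: 408374.4 / 1000 = 408.3744 kW

408.3744 kW


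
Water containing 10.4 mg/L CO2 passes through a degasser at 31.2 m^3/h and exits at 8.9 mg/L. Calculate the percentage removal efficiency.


CO2_out / CO2_in = 8.9 / 10.4 = 0.85576923
Fraction remaining = 0.85576923
efficiency = (1 - 0.85576923) * 100 = 14.4231 %

14.4231 %


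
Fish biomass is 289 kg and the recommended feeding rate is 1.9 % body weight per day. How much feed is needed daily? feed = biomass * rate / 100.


Feeding rate fraction = 1.9% / 100 = 0.019
Daily feed = 289 kg * 0.019 = 5.491 kg/day

5.491 kg/day


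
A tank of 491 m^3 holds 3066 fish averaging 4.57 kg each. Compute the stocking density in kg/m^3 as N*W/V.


Total biomass = 3066 fish * 4.57 kg = 14011.62 kg
Density = total biomass / volume = 14011.62 / 491 = 28.5369 kg/m^3

28.5369 kg/m^3


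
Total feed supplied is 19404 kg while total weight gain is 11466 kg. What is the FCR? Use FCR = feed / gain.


FCR = feed consumed / weight gained
FCR = 19404 kg / 11466 kg = 1.69231

1.69231


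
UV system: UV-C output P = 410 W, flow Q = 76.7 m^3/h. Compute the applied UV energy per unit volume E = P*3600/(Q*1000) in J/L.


Energy delivered per hour = 410 W * 3600 s = 1476000 J/h
Volume treated per hour = 76.7 m^3/h * 1000 = 76700 L/h
dose = 1476000 / 76700 = 19.2438 J/L

19.2438 J/L


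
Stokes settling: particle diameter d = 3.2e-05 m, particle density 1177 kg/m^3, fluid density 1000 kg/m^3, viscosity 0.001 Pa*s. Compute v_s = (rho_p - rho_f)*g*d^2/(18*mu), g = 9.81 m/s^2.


Density difference: rho_p - rho_f = 1177 - 1000 = 177 kg/m^3
d^2 = (3.2e-05)^2 = 1.024e-09 m^2
Numerator = (rho_p - rho_f) * g * d^2 = 177 * 9.81 * 1.024e-09 = 1.7780429e-06
Denominator = 18 * mu = 18 * 0.001 = 0.018
v_s = 1.7780429e-06 / 0.018 = 9.87802e-05 m/s
Check: Re = rho_f * v_s * d / mu = 1000 * 9.87802e-05 * 3.2e-05 / 0.001 = 0.00316 < 1, so Stokes' law applies.

9.87802e-05 m/s


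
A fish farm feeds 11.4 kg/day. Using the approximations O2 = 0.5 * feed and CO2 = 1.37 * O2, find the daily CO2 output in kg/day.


O2 = 11.4 * 0.5 = 5.7
CO2 = 5.7 * 1.37 = 7.809

7.809 kg/day


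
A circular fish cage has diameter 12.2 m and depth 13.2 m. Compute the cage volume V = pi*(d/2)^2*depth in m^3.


r = d/2 = 12.2/2 = 6.1 m
Base area = pi*r^2 = pi*6.1^2 = 116.89866 m^2
Volume = 116.89866 * 13.2 = 1543.06 m^3

1543.06 m^3


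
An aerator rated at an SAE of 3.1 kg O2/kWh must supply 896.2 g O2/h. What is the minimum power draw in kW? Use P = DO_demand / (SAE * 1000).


SAE in g O2/kWh = 3.1 * 1000 = 3100 g/kWh
P = DO_demand / SAE_g = 896.2 / 3100 = 0.289097 kW

0.289097 kW


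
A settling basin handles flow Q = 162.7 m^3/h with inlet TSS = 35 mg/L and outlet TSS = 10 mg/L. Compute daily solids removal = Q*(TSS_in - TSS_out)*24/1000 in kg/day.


Concentration drop: TSS_in - TSS_out = 35 - 10 = 25 mg/L
Hourly solids removed = Q * dTSS = 162.7 m^3/h * 25 mg/L = 4067.5 g/h  (m^3/h * mg/L = g/h)
Daily solids removed = 4067.5 * 24 = 97620 g/day
Convert g to kg: 97620 / 1000 = 97.62 kg/day

97.62 kg/day


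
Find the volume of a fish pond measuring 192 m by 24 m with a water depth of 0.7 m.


Base area = L * W = 192 * 24 = 4608 m^2
Volume = area * depth = 4608 * 0.7 = 3225.6 m^3

3225.6 m^3


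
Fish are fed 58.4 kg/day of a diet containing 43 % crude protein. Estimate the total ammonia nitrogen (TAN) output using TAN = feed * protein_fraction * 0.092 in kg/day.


Protein in feed = 58.4 * 43/100 = 25.112 kg/day
TAN = protein * 0.092 = 25.112 * 0.092 = 2.310304 kg/day

2.310304 kg/day


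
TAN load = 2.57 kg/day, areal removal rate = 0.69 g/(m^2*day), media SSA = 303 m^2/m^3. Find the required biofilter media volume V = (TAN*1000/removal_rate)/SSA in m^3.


A = 2.57*1000 / 0.69 = 3724.6377 m^2
V = 3724.6377 / 303 = 12.2925

12.2925 m^3


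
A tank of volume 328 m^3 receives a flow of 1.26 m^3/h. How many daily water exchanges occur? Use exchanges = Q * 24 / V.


Daily flow volume = 1.26 m^3/h * 24 h = 30.24 m^3/day
Exchanges = daily flow / tank volume = 30.24 / 328 = 0.0921951 exchanges/day

0.0921951 exchanges/day


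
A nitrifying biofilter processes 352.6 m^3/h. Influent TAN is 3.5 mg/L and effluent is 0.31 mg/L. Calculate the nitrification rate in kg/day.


Concentration drop: TAN_in - TAN_out = 3.5 - 0.31 = 3.19 mg/L
Hourly TAN removed = Q * dTAN = 352.6 m^3/h * 3.19 mg/L = 1124.794 g/h  (m^3/h * mg/L = g/h)
Daily TAN removed = 1124.794 * 24 = 26995.056 g/day
Convert to kg/day: 26995.056 / 1000 = 26.995056 kg/day

26.995056 kg/day


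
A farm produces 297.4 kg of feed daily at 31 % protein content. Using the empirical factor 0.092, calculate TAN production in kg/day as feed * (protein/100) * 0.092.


Protein in feed = 297.4 * 31/100 = 92.194 kg/day
TAN = protein * 0.092 = 92.194 * 0.092 = 8.481848 kg/day

8.481848 kg/day


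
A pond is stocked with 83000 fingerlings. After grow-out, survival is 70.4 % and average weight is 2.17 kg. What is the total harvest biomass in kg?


Survivors = 83000 * 70.4/100 = 58432 fish
Harvest biomass = survivors * W_f = 58432 * 2.17 = 126797.44 kg

126797.44 kg


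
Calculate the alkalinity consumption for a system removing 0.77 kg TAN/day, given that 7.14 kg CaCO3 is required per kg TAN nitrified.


Alkalinity factor: 7.14 kg CaCO3 consumed per kg TAN nitrified
alk = 0.77 kg TAN * 7.14 = 5.4978 kg CaCO3/day

5.4978 kg CaCO3/day


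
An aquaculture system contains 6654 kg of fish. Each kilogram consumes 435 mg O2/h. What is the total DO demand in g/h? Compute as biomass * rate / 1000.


Total O2 consumption (mg/h) = 6654 kg * 435 mg/(kg*h) = 2894490 mg/h
Convert to g/h: 2894490 / 1000 = 2894.49 g/h

2894.49 g/h


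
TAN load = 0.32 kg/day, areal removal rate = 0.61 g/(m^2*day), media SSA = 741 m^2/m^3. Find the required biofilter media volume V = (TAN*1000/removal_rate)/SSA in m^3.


A = 0.32*1000 / 0.61 = 524.59016 m^2
V = 524.59016 / 741 = 0.707949

0.707949 m^3


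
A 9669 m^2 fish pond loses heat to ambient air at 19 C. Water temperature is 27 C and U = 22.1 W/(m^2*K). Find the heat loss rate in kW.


Temperature difference dT = 27 - 19 = 8 K
Heat loss (W) = U * A * dT = 22.1 * 9669 * 8 = 1709479.2 W
Convert to kW: 1709479.2 / 1000 = 1709.4792 kW

1709.4792 kW


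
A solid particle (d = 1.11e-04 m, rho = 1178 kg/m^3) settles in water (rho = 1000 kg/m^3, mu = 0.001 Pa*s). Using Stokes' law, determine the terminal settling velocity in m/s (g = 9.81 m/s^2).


Density difference: rho_p - rho_f = 1178 - 1000 = 178 kg/m^3
d^2 = (1.11e-04)^2 = 1.2321e-08 m^2
Numerator = (rho_p - rho_f) * g * d^2 = 178 * 9.81 * 1.2321e-08 = 2.1514684e-05
Denominator = 18 * mu = 18 * 0.001 = 0.018
v_s = 2.1514684e-05 / 0.018 = 0.00119526 m/s
Check: Re = rho_f * v_s * d / mu = 1000 * 0.00119526 * 1.11e-04 / 0.001 = 0.133 < 1, so Stokes' law applies.

0.00119526 m/s


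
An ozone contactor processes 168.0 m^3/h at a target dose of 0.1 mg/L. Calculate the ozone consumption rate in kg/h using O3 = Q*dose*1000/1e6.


O3 demand (mg/h) = Q * dose * 1000 = 168.0 * 0.1 * 1000 = 16800 mg/h
Convert mg to kg: 16800 / 1e6 = 0.0168 kg/h

0.0168 kg/h


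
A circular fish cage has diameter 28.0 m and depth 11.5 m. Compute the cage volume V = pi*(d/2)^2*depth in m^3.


r = d/2 = 28.0/2 = 14 m
Base area = pi*r^2 = pi*14^2 = 615.75216 m^2
Volume = 615.75216 * 11.5 = 7081.15 m^3

7081.15 m^3


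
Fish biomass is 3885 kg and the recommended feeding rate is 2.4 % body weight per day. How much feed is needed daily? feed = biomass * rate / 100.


Feeding rate fraction = 2.4% / 100 = 0.024
Daily feed = 3885 kg * 0.024 = 93.24 kg/day

93.24 kg/day


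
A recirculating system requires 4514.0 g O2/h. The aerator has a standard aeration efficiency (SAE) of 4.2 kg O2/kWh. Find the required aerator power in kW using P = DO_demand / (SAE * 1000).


SAE in g O2/kWh = 4.2 * 1000 = 4200 g/kWh
P = DO_demand / SAE_g = 4514.0 / 4200 = 1.07476 kW

1.07476 kW


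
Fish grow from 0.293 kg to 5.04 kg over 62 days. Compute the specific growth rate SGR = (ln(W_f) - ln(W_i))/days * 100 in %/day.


ln(W_f) = ln(5.04) = 1.6174061
ln(W_i) = ln(0.293) = -1.2275827
ln(W_f) - ln(W_i) = 1.6174061 - -1.2275827 = 2.8449888
SGR = 2.8449888 / 62 * 100 = 4.58869 %/day

4.58869 %/day


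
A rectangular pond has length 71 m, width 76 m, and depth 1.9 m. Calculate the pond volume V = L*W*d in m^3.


Base area = L * W = 71 * 76 = 5396 m^2
Volume = area * depth = 5396 * 1.9 = 10252.4 m^3

10252.4 m^3


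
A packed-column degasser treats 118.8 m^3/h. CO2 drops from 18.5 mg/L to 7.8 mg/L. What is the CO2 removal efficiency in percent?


CO2_out / CO2_in = 7.8 / 18.5 = 0.42162162
Fraction remaining = 0.42162162
efficiency = (1 - 0.42162162) * 100 = 57.8378 %

57.8378 %


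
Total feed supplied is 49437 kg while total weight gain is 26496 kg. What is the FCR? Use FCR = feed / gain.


FCR = feed consumed / weight gained
FCR = 49437 kg / 26496 kg = 1.86583

1.86583


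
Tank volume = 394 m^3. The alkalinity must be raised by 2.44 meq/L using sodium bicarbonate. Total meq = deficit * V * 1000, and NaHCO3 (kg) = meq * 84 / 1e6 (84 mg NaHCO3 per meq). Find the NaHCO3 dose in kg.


Tank volume in L = 394 m^3 * 1000 = 394000 L
Total meq required = 2.44 meq/L * 394000 L = 961360 meq
NaHCO3 mass = 961360 meq * 84 mg/meq / 1e6 = 80.7542 kg

80.7542 kg


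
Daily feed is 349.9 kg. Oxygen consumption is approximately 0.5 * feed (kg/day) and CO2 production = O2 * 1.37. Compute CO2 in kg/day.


O2 = 349.9 * 0.5 = 174.95
CO2 = 174.95 * 1.37 = 239.6815

239.6815 kg/day


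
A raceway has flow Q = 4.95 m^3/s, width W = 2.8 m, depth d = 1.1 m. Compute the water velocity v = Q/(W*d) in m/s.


Cross-sectional area = W * d = 2.8 * 1.1 = 3.08 m^2
Velocity = Q / A = 4.95 / 3.08 = 1.60714 m/s

1.60714 m/s


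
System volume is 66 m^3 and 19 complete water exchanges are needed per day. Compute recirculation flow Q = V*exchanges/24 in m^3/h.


Daily recirculation volume = 66 m^3 * 19 = 1254 m^3/day
Flow rate Q = daily volume / 24 h = 1254 / 24 = 52.25 m^3/h

52.25 m^3/h


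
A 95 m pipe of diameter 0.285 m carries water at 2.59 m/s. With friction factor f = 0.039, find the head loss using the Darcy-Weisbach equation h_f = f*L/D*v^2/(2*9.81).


v^2 = 2.59^2 = 6.7081 m^2/s^2
L/D = 95/0.285 = 333.33333
h_f = f*(L/D)*v^2/(2g) = 0.039 * 333.33333 * 6.7081 / 19.62 = 4.44471 m

4.44471 m


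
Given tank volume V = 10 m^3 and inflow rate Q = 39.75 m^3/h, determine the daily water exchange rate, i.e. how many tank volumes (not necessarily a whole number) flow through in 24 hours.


Daily flow volume = 39.75 m^3/h * 24 h = 954 m^3/day
Exchanges = daily flow / tank volume = 954 / 10 = 95.4 exchanges/day

95.4 exchanges/day


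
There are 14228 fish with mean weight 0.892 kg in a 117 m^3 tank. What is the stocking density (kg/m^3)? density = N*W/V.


Total biomass = 14228 fish * 0.892 kg = 12691.376 kg
Density = total biomass / volume = 12691.376 / 117 = 108.473 kg/m^3

108.473 kg/m^3


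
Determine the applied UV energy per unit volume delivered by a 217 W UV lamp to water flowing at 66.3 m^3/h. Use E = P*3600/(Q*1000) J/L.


Energy delivered per hour = 217 W * 3600 s = 781200 J/h
Volume treated per hour = 66.3 m^3/h * 1000 = 66300 L/h
dose = 781200 / 66300 = 11.7828 J/L

11.7828 J/L


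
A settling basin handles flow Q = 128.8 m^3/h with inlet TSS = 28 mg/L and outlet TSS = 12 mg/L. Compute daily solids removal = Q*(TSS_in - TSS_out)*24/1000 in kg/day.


Concentration drop: TSS_in - TSS_out = 28 - 12 = 16 mg/L
Hourly solids removed = Q * dTSS = 128.8 m^3/h * 16 mg/L = 2060.8 g/h  (m^3/h * mg/L = g/h)
Daily solids removed = 2060.8 * 24 = 49459.2 g/day
Convert g to kg: 49459.2 / 1000 = 49.4592 kg/day

49.4592 kg/day


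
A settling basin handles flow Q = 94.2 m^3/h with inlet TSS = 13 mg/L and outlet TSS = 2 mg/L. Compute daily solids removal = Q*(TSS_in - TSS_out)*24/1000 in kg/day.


Concentration drop: TSS_in - TSS_out = 13 - 2 = 11 mg/L
Hourly solids removed = Q * dTSS = 94.2 m^3/h * 11 mg/L = 1036.2 g/h  (m^3/h * mg/L = g/h)
Daily solids removed = 1036.2 * 24 = 24868.8 g/day
Convert g to kg: 24868.8 / 1000 = 24.8688 kg/day

24.8688 kg/day


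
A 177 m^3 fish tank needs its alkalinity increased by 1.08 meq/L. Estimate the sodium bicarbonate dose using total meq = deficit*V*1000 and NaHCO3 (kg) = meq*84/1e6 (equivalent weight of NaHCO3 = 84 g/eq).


Tank volume in L = 177 m^3 * 1000 = 177000 L
Total meq required = 1.08 meq/L * 177000 L = 191160 meq
NaHCO3 mass = 191160 meq * 84 mg/meq / 1e6 = 16.0574 kg

16.0574 kg


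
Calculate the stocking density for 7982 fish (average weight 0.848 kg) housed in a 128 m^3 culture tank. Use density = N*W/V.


Total biomass = 7982 fish * 0.848 kg = 6768.736 kg
Density = total biomass / volume = 6768.736 / 128 = 52.8807 kg/m^3

52.8807 kg/m^3


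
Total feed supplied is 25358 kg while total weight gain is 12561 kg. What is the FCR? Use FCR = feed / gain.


FCR = feed consumed / weight gained
FCR = 25358 kg / 12561 kg = 2.01879

2.01879


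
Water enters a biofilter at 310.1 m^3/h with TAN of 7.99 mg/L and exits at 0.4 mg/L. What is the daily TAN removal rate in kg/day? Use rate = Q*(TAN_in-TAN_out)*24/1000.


Concentration drop: TAN_in - TAN_out = 7.99 - 0.4 = 7.59 mg/L
Hourly TAN removed = Q * dTAN = 310.1 m^3/h * 7.59 mg/L = 2353.659 g/h  (m^3/h * mg/L = g/h)
Daily TAN removed = 2353.659 * 24 = 56487.816 g/day
Convert to kg/day: 56487.816 / 1000 = 56.487816 kg/day

56.487816 kg/day


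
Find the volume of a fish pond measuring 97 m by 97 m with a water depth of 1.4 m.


Base area = L * W = 97 * 97 = 9409 m^2
Volume = area * depth = 9409 * 1.4 = 13172.6 m^3

13172.6 m^3


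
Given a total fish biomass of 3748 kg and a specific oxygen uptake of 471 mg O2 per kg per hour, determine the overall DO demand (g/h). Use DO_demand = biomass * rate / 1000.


Total O2 consumption (mg/h) = 3748 kg * 471 mg/(kg*h) = 1765308 mg/h
Convert to g/h: 1765308 / 1000 = 1765.308 g/h

1765.308 g/h


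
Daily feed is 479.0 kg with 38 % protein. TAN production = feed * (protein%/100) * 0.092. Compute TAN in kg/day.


Protein in feed = 479.0 * 38/100 = 182.02 kg/day
TAN = protein * 0.092 = 182.02 * 0.092 = 16.74584 kg/day

16.74584 kg/day


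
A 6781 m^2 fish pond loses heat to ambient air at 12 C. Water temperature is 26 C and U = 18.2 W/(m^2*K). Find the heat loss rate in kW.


Temperature difference dT = 26 - 12 = 14 K
Heat loss (W) = U * A * dT = 18.2 * 6781 * 14 = 1727798.8 W
Convert to kW: 1727798.8 / 1000 = 1727.7988 kW

1727.7988 kW


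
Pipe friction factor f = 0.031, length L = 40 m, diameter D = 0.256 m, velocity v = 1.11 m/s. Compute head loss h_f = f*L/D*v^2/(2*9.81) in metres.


v^2 = 1.11^2 = 1.2321 m^2/s^2
L/D = 40/0.256 = 156.25
h_f = f*(L/D)*v^2/(2g) = 0.031 * 156.25 * 1.2321 / 19.62 = 0.304179 m

0.304179 m


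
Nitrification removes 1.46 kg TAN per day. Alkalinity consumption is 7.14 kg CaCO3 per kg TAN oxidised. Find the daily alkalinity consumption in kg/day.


Alkalinity factor: 7.14 kg CaCO3 consumed per kg TAN nitrified
alk = 1.46 kg TAN * 7.14 = 10.4244 kg CaCO3/day

10.4244 kg CaCO3/day


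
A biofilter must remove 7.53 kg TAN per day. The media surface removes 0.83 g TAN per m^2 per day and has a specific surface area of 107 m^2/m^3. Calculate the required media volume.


A = 7.53*1000 / 0.83 = 9072.2892 m^2
V = 9072.2892 / 107 = 84.7877

84.7877 m^3


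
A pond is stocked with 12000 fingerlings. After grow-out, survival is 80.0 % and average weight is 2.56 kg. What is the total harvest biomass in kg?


Survivors = 12000 * 80.0/100 = 9600 fish
Harvest biomass = survivors * W_f = 9600 * 2.56 = 24576 kg

24576 kg


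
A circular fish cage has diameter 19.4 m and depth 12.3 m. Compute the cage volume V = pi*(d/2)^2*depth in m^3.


r = d/2 = 19.4/2 = 9.7 m
Base area = pi*r^2 = pi*9.7^2 = 295.59245 m^2
Volume = 295.59245 * 12.3 = 3635.79 m^3

3635.79 m^3


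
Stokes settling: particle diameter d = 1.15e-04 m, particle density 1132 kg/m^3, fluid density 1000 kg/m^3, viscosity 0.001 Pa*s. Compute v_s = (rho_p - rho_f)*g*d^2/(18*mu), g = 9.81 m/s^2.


Density difference: rho_p - rho_f = 1132 - 1000 = 132 kg/m^3
d^2 = (1.15e-04)^2 = 1.3225e-08 m^2
Numerator = (rho_p - rho_f) * g * d^2 = 132 * 9.81 * 1.3225e-08 = 1.7125317e-05
Denominator = 18 * mu = 18 * 0.001 = 0.018
v_s = 1.7125317e-05 / 0.018 = 9.51406e-04 m/s
Check: Re = rho_f * v_s * d / mu = 1000 * 9.51406e-04 * 1.15e-04 / 0.001 = 0.109 < 1, so Stokes' law applies.

9.51406e-04 m/s


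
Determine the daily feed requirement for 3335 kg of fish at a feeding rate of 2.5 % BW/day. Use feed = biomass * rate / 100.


Feeding rate fraction = 2.5% / 100 = 0.025
Daily feed = 3335 kg * 0.025 = 83.375 kg/day

83.375 kg/day


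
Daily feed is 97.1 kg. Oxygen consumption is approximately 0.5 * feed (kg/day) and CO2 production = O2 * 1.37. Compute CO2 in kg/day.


O2 = 97.1 * 0.5 = 48.55
CO2 = 48.55 * 1.37 = 66.5135

66.5135 kg/day


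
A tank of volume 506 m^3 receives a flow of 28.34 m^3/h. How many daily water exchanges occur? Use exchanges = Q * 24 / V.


Daily flow volume = 28.34 m^3/h * 24 h = 680.16 m^3/day
Exchanges = daily flow / tank volume = 680.16 / 506 = 1.34419 exchanges/day

1.34419 exchanges/day


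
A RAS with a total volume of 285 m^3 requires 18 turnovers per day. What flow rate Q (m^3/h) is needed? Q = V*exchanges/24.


Daily recirculation volume = 285 m^3 * 18 = 5130 m^3/day
Flow rate Q = daily volume / 24 h = 5130 / 24 = 213.75 m^3/h

213.75 m^3/h


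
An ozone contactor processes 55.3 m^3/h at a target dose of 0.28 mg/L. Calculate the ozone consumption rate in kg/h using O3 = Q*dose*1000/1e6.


O3 demand (mg/h) = Q * dose * 1000 = 55.3 * 0.28 * 1000 = 15484 mg/h
Convert mg to kg: 15484 / 1e6 = 0.015484 kg/h

0.015484 kg/h


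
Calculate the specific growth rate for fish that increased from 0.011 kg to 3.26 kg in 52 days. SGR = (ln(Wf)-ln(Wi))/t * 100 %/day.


ln(W_f) = ln(3.26) = 1.1817272
ln(W_i) = ln(0.011) = -4.50986
ln(W_f) - ln(W_i) = 1.1817272 - -4.50986 = 5.6915872
SGR = 5.6915872 / 52 * 100 = 10.9454 %/day

10.9454 %/day


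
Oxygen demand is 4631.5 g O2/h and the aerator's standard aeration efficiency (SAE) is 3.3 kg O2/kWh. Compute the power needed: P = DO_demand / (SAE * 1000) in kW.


SAE in g O2/kWh = 3.3 * 1000 = 3300 g/kWh
P = DO_demand / SAE_g = 4631.5 / 3300 = 1.40348 kW

1.40348 kW


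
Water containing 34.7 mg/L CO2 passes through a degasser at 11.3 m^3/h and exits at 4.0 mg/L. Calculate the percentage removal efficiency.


CO2_out / CO2_in = 4.0 / 34.7 = 0.11527378
Fraction remaining = 0.11527378
efficiency = (1 - 0.11527378) * 100 = 88.4726 %

88.4726 %


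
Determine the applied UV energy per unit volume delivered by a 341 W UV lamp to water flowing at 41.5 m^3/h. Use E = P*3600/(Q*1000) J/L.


Energy delivered per hour = 341 W * 3600 s = 1227600 J/h
Volume treated per hour = 41.5 m^3/h * 1000 = 41500 L/h
dose = 1227600 / 41500 = 29.5807 J/L

29.5807 J/L


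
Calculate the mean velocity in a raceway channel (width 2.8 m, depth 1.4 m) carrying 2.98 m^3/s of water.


Cross-sectional area = W * d = 2.8 * 1.4 = 3.92 m^2
Velocity = Q / A = 2.98 / 3.92 = 0.760204 m/s

0.760204 m/s
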